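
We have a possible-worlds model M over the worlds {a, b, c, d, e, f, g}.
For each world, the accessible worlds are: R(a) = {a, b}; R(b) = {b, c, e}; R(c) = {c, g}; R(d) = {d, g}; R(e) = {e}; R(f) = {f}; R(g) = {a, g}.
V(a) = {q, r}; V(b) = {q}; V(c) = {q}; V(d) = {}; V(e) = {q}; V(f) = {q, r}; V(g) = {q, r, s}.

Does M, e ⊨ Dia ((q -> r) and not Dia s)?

At e: Dia ((q -> r) and not Dia s) requires (q -> r) and not Dia s at some successor in {e}.
  At e: (q -> r) and not Dia s is false.
So Dia ((q -> r) and not Dia s) is false at e.

No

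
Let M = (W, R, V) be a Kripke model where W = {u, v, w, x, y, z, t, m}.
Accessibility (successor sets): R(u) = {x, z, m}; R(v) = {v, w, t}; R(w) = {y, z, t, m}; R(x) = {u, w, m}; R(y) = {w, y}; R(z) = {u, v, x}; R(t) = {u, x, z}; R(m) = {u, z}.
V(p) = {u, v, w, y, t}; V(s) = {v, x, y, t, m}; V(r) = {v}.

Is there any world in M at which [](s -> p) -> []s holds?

Let φ = [](s -> p) -> []s. Evaluate φ at each world:
  u (successors {x, z, m}): φ is true.
  v (successors {v, w, t}): φ is false.
  w (successors {y, z, t, m}): φ is true.
  x (successors {u, w, m}): φ is true.
  y (successors {w, y}): φ is false.
  z (successors {u, v, x}): φ is true.
  t (successors {u, x, z}): φ is true.
  m (successors {u, z}): φ is false.
Detail at u (witness):
  At u: [](s -> p) is false, []s is false, so [](s -> p) -> []s is true.
    At u: [](s -> p) requires s -> p at every successor {x, z, m}.
      s -> p fails at x, so [](s -> p) is false at u.
    At u: []s requires s at every successor {x, z, m}.
      s fails at z, so []s is false at u.

Yes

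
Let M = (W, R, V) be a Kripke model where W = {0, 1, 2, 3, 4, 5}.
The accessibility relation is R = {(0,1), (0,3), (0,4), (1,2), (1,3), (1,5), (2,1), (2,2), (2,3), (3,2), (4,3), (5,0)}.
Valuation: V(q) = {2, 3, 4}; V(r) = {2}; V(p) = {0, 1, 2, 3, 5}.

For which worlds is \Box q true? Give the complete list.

Let φ = \Box q. Evaluate φ at each world:
  0 (successors {1, 3, 4}): φ is false.
  1 (successors {2, 3, 5}): φ is false.
  2 (successors {1, 2, 3}): φ is false.
  3 (successors {2}): φ is true.
  4 (successors {3}): φ is true.
  5 (successors {0}): φ is false.
For instance, at 2:
  At 2: \Box q requires q at every successor {1, 2, 3}.
    q fails at 1, so \Box q is false at 2.
Satisfying worlds: {3, 4}

3, 4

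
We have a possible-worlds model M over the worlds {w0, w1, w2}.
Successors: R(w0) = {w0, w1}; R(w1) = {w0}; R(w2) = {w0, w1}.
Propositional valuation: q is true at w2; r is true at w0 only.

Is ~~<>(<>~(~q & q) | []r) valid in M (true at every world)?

Recall that []ψ holds at a world iff ψ holds at every accessible world, and <>ψ holds iff ψ holds at some accessible world.
Let φ = ~~<>(<>~(~q & q) | []r). Evaluate φ at each world:
  w0 (successors {w0, w1}): φ is true.
  w1 (successors {w0}): φ is true.
  w2 (successors {w0, w1}): φ is true.
For instance, at w2:
  At w2: ~<>(<>~(~q & q) | []r) is false, so ~~<>(<>~(~q & q) | []r) is true.
    At w2: <>(<>~(~q & q) | []r) is true, so ~<>(<>~(~q & q) | []r) is false.
      At w2: <>(<>~(~q & q) | []r) requires <>~(~q & q) | []r at some successor in {w0, w1}.
        <>~(~q & q) | []r holds at w0, so <>(<>~(~q & q) | []r) is true at w2.

Yes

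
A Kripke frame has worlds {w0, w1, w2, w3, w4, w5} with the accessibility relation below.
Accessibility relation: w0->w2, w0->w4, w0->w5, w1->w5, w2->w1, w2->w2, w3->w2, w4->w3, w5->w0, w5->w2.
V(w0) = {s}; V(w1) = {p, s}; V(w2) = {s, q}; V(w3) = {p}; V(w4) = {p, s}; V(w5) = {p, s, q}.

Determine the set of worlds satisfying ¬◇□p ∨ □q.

w1, w3, w4, w5

Let φ = ¬◇□p ∨ □q. Evaluate φ at each world:
  w0 (successors {w2, w4, w5}): φ is false.
  w1 (successors {w5}): φ is true.
  w2 (successors {w1, w2}): φ is false.
  w3 (successors {w2}): φ is true.
  w4 (successors {w3}): φ is true.
  w5 (successors {w0, w2}): φ is true.
For instance, at w2:
  At w2: ¬◇□p is false, □q is false, so ¬◇□p ∨ □q is false.
    At w2: ◇□p is true, so ¬◇□p is false.
      At w2: ◇□p requires □p at some successor in {w1, w2}.
        □p holds at w1, so ◇□p is true at w2.
    At w2: □q requires q at every successor {w1, w2}.
      q fails at w1, so □q is false at w2.
Satisfying worlds: {w1, w3, w4, w5}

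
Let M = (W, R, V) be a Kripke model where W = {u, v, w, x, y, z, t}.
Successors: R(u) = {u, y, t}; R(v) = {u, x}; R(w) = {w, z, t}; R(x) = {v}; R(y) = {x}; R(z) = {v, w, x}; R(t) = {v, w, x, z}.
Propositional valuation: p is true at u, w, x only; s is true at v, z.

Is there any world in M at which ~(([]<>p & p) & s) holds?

Let φ = ~(([]<>p & p) & s). Evaluate φ at each world:
  u (successors {u, y, t}): φ is true.
  v (successors {u, x}): φ is true.
  w (successors {w, z, t}): φ is true.
  x (successors {v}): φ is true.
  y (successors {x}): φ is true.
  z (successors {v, w, x}): φ is true.
  t (successors {v, w, x, z}): φ is true.
Detail at u (witness):
  At u: ([]<>p & p) & s is false, so ~(([]<>p & p) & s) is true.
    At u: []<>p & p is true, s is false, so ([]<>p & p) & s is false.
      At u: []<>p is true, p is true, so []<>p & p is true.

Yes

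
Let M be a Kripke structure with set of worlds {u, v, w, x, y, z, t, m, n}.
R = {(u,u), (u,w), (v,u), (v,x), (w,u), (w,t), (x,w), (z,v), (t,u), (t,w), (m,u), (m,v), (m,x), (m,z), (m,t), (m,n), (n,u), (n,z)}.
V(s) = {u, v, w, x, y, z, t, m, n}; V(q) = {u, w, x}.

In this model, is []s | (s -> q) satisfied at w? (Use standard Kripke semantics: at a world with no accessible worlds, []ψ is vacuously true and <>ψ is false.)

Yes

Recall that []ψ holds at a world iff ψ holds at every accessible world, and <>ψ holds iff ψ holds at some accessible world.
At w: []s is true, s -> q is true, so []s | (s -> q) is true.
  At w: []s requires s at every successor {u, t}.
    At u: s is true.
    At t: s is true.
  So []s is true at w.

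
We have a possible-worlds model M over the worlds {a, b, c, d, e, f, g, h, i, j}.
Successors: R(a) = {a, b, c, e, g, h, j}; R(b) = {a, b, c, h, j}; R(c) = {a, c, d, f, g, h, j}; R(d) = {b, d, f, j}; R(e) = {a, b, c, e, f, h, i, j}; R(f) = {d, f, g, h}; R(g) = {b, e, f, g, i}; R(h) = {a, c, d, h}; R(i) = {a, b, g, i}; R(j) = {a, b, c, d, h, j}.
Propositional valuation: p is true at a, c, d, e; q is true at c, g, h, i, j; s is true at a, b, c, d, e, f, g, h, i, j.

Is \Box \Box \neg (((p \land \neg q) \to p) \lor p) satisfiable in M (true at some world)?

Let φ = \Box \Box \neg (((p \land \neg q) \to p) \lor p). Evaluate φ at each world:
  a (successors {a, b, c, e, g, h, j}): φ is false.
  b (successors {a, b, c, h, j}): φ is false.
  c (successors {a, c, d, f, g, h, j}): φ is false.
  d (successors {b, d, f, j}): φ is false.
  e (successors {a, b, c, e, f, h, i, j}): φ is false.
  f (successors {d, f, g, h}): φ is false.
  g (successors {b, e, f, g, i}): φ is false.
  h (successors {a, c, d, h}): φ is false.
  i (successors {a, b, g, i}): φ is false.
  j (successors {a, b, c, d, h, j}): φ is false.
For instance, at f:
  At f: \Box \Box \neg (((p \land \neg q) \to p) \lor p) requires \Box \neg (((p \land \neg q) \to p) \lor p) at every successor {d, f, g, h}.
    \Box \neg (((p \land \neg q) \to p) \lor p) fails at d, so \Box \Box \neg (((p \land \neg q) \to p) \lor p) is false at f.
      At d: \Box \neg (((p \land \neg q) \to p) \lor p) requires \neg (((p \land \neg q) \to p) \lor p) at every successor {b, d, f, j}.
        \neg (((p \land \neg q) \to p) \lor p) fails at b, so \Box \neg (((p \land \neg q) \to p) \lor p) is false at d.

No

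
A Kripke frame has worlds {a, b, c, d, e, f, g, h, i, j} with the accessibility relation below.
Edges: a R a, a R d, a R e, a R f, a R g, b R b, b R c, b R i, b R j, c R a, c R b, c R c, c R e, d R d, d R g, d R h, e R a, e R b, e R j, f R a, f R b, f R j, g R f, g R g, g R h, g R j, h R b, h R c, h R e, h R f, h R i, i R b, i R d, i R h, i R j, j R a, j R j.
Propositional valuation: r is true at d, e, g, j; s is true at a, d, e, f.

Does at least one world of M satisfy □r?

No

Let φ = □r. Evaluate φ at each world:
  a (successors {a, d, e, f, g}): φ is false.
  b (successors {b, c, i, j}): φ is false.
  c (successors {a, b, c, e}): φ is false.
  d (successors {d, g, h}): φ is false.
  e (successors {a, b, j}): φ is false.
  f (successors {a, b, j}): φ is false.
  g (successors {f, g, h, j}): φ is false.
  h (successors {b, c, e, f, i}): φ is false.
  i (successors {b, d, h, j}): φ is false.
  j (successors {a, j}): φ is false.
For instance, at g:
  At g: □r requires r at every successor {f, g, h, j}.
    r fails at f, so □r is false at g.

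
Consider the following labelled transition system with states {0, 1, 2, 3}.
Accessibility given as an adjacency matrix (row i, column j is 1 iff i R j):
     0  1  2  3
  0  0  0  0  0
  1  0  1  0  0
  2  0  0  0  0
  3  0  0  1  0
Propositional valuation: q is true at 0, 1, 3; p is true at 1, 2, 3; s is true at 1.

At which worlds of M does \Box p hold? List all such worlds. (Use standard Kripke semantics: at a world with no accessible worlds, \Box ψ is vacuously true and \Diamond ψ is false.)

0, 1, 2, 3

Recall that \Box ψ holds at a world iff ψ holds at every accessible world, and \Diamond ψ holds iff ψ holds at some accessible world.
Let φ = \Box p. Evaluate φ at each world:
  0 (successors ∅): φ is true.
  1 (successors {1}): φ is true.
  2 (successors ∅): φ is true.
  3 (successors {2}): φ is true.
For instance, at 3:
  At 3: \Box p requires p at every successor {2}.
    At 2: p is true.
  So \Box p is true at 3.
Satisfying worlds: {0, 1, 2, 3}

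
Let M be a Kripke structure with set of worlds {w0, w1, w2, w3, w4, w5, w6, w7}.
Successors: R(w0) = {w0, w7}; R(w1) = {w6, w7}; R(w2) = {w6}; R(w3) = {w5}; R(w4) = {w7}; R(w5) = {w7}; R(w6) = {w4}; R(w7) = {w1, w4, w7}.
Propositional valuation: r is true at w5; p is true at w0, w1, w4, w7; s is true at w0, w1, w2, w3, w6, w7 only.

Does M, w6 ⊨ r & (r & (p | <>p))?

No

At w6: r is false, r & (p | <>p) is false, so r & (r & (p | <>p)) is false.
  At w6: r is false, p | <>p is true, so r & (p | <>p) is false.
    At w6: p is false, <>p is true, so p | <>p is true.
      At w6: <>p requires p at some successor in {w4}.
        p holds at w4, so <>p is true at w6.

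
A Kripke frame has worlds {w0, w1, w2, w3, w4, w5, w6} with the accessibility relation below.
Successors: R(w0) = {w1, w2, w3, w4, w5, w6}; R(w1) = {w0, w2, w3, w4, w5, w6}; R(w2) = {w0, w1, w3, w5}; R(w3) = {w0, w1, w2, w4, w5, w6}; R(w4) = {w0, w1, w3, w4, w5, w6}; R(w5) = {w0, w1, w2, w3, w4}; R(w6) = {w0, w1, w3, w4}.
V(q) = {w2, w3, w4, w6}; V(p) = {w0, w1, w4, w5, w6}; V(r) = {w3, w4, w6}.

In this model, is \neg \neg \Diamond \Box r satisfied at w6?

No

Recall that \Box ψ holds at a world iff ψ holds at every accessible world, and \Diamond ψ holds iff ψ holds at some accessible world.
At w6: \neg \Diamond \Box r is true, so \neg \neg \Diamond \Box r is false.
  At w6: \Diamond \Box r is false, so \neg \Diamond \Box r is true.
    At w6: \Diamond \Box r requires \Box r at some successor in {w0, w1, w3, w4}.
      At w0: \Box r is false.
      At w1: \Box r is false.
      At w3: \Box r is false.
      At w4: \Box r is false.
    So \Diamond \Box r is false at w6.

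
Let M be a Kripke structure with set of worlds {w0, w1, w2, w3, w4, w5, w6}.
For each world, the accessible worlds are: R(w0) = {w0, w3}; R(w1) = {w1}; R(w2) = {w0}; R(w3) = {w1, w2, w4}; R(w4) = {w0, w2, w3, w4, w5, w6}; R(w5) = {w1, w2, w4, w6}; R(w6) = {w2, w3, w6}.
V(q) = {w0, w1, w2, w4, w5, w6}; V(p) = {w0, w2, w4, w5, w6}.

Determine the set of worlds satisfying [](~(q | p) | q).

Recall that []ψ holds at a world iff ψ holds at every accessible world, and <>ψ holds iff ψ holds at some accessible world.
Let φ = [](~(q | p) | q). Evaluate φ at each world:
  w0 (successors {w0, w3}): φ is true.
  w1 (successors {w1}): φ is true.
  w2 (successors {w0}): φ is true.
  w3 (successors {w1, w2, w4}): φ is true.
  w4 (successors {w0, w2, w3, w4, w5, w6}): φ is true.
  w5 (successors {w1, w2, w4, w6}): φ is true.
  w6 (successors {w2, w3, w6}): φ is true.
For instance, at w4:
  At w4: [](~(q | p) | q) requires ~(q | p) | q at every successor {w0, w2, w3, w4, w5, w6}.
    At w0: ~(q | p) | q is true.
    At w2: ~(q | p) | q is true.
    At w3: ~(q | p) | q is true.
    At w4: ~(q | p) | q is true.
    At w5: ~(q | p) | q is true.
    At w6: ~(q | p) | q is true.
  So [](~(q | p) | q) is true at w4.
Satisfying worlds: {w0, w1, w2, w3, w4, w5, w6}

w0, w1, w2, w3, w4, w5, w6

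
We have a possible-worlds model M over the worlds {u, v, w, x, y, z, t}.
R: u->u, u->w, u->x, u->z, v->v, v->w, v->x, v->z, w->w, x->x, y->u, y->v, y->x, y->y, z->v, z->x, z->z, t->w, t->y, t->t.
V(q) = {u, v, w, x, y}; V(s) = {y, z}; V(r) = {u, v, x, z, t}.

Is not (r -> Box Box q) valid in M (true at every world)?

Recall that Box ψ holds at a world iff ψ holds at every accessible world, and Dia ψ holds iff ψ holds at some accessible world.
Let φ = not (r -> Box Box q). Evaluate φ at each world:
  u (successors {u, w, x, z}): φ is true.
  v (successors {v, w, x, z}): φ is true.
  w (successors {w}): φ is false.
  x (successors {x}): φ is false.
  y (successors {u, v, x, y}): φ is false.
  z (successors {v, x, z}): φ is true.
  t (successors {w, y, t}): φ is true.
Detail at w (counterexample):
  At w: r -> Box Box q is true, so not (r -> Box Box q) is false.
    At w: r is false, Box Box q is true, so r -> Box Box q is true.
      At w: Box Box q requires Box q at every successor {w}.
        At w: Box q is true.
      So Box Box q is true at w.

No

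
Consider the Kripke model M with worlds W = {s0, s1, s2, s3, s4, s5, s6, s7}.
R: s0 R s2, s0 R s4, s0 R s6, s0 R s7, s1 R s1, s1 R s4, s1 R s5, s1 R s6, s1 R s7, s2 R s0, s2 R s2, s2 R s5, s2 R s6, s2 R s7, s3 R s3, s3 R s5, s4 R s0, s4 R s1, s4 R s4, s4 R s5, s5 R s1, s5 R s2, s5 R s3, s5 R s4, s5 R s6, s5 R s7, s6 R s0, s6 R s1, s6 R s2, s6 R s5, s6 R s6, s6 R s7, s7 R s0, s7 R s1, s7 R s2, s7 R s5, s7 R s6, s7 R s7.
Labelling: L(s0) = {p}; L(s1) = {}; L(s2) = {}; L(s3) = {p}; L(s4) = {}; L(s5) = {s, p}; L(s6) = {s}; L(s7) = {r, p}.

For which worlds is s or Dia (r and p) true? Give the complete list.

Let φ = s or Dia (r and p). Evaluate φ at each world:
  s0 (successors {s2, s4, s6, s7}): φ is true.
  s1 (successors {s1, s4, s5, s6, s7}): φ is true.
  s2 (successors {s0, s2, s5, s6, s7}): φ is true.
  s3 (successors {s3, s5}): φ is false.
  s4 (successors {s0, s1, s4, s5}): φ is false.
  s5 (successors {s1, s2, s3, s4, s6, s7}): φ is true.
  s6 (successors {s0, s1, s2, s5, s6, s7}): φ is true.
  s7 (successors {s0, s1, s2, s5, s6, s7}): φ is true.
For instance, at s2:
  At s2: s is false, Dia (r and p) is true, so s or Dia (r and p) is true.
    At s2: Dia (r and p) requires r and p at some successor in {s0, s2, s5, s6, s7}.
      r and p holds at s7, so Dia (r and p) is true at s2.
Satisfying worlds: {s0, s1, s2, s5, s6, s7}

s0, s1, s2, s5, s6, s7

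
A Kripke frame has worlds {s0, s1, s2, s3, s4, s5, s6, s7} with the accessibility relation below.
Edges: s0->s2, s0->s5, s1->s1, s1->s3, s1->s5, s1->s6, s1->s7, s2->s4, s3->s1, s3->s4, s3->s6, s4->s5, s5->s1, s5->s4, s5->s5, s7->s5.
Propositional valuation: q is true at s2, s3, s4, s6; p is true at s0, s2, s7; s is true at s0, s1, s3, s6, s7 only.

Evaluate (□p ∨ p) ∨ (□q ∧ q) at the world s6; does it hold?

Yes

Recall that □ψ holds at a world iff ψ holds at every accessible world, and ◇ψ holds iff ψ holds at some accessible world.
At s6: □p ∨ p is true, □q ∧ q is true, so (□p ∨ p) ∨ (□q ∧ q) is true.
  At s6: □p is true, p is false, so □p ∨ p is true.
    At s6: no accessible worlds, so □p holds vacuously.
  At s6: □q is true, q is true, so □q ∧ q is true.
    At s6: no accessible worlds, so □q holds vacuously.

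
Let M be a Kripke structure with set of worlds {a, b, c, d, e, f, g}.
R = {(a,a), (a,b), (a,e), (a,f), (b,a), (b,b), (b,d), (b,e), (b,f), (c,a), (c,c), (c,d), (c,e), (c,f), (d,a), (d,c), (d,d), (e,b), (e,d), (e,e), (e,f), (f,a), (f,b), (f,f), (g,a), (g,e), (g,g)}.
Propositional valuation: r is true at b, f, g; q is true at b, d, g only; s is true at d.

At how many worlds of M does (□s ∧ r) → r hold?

Let φ = (□s ∧ r) → r. Evaluate φ at each world:
  a (successors {a, b, e, f}): φ is true.
  b (successors {a, b, d, e, f}): φ is true.
  c (successors {a, c, d, e, f}): φ is true.
  d (successors {a, c, d}): φ is true.
  e (successors {b, d, e, f}): φ is true.
  f (successors {a, b, f}): φ is true.
  g (successors {a, e, g}): φ is true.
For instance, at e:
  At e: □s ∧ r is false, r is false, so (□s ∧ r) → r is true.
    At e: □s is false, r is false, so □s ∧ r is false.
      At e: □s requires s at every successor {b, d, e, f}.
        s fails at b, so □s is false at e.
Satisfying worlds: {a, b, c, d, e, f, g}

7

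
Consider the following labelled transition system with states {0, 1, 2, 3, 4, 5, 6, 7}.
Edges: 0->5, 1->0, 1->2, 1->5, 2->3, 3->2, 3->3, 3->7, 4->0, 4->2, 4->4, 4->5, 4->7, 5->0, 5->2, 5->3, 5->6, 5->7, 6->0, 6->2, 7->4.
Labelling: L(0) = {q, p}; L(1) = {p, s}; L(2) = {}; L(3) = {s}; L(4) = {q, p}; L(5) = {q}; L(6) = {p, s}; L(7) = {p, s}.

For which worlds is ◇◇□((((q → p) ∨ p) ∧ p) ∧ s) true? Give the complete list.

none

Let φ = ◇◇□((((q → p) ∨ p) ∧ p) ∧ s). Evaluate φ at each world:
  0 (successors {5}): φ is false.
  1 (successors {0, 2, 5}): φ is false.
  2 (successors {3}): φ is false.
  3 (successors {2, 3, 7}): φ is false.
  4 (successors {0, 2, 4, 5, 7}): φ is false.
  5 (successors {0, 2, 3, 6, 7}): φ is false.
  6 (successors {0, 2}): φ is false.
  7 (successors {4}): φ is false.
For instance, at 2:
  At 2: ◇◇□((((q → p) ∨ p) ∧ p) ∧ s) requires ◇□((((q → p) ∨ p) ∧ p) ∧ s) at some successor in {3}.
    At 3: ◇□((((q → p) ∨ p) ∧ p) ∧ s) is false.
  So ◇◇□((((q → p) ∨ p) ∧ p) ∧ s) is false at 2.
Satisfying worlds: none.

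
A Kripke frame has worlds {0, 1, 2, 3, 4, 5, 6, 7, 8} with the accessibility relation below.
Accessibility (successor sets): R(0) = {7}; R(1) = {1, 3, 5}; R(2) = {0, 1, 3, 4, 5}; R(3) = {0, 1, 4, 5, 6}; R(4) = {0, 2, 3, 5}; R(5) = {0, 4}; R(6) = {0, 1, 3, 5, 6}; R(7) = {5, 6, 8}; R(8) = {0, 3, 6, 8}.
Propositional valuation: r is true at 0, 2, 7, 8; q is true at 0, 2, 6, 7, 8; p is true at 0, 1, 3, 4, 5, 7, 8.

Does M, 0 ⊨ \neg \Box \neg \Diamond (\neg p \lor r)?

Recall that \Box ψ holds at a world iff ψ holds at every accessible world, and \Diamond ψ holds iff ψ holds at some accessible world.
At 0: \Box \neg \Diamond (\neg p \lor r) is false, so \neg \Box \neg \Diamond (\neg p \lor r) is true.
  At 0: \Box \neg \Diamond (\neg p \lor r) requires \neg \Diamond (\neg p \lor r) at every successor {7}.
    \neg \Diamond (\neg p \lor r) fails at 7, so \Box \neg \Diamond (\neg p \lor r) is false at 0.
      At 7: \Diamond (\neg p \lor r) is true, so \neg \Diamond (\neg p \lor r) is false.

Yes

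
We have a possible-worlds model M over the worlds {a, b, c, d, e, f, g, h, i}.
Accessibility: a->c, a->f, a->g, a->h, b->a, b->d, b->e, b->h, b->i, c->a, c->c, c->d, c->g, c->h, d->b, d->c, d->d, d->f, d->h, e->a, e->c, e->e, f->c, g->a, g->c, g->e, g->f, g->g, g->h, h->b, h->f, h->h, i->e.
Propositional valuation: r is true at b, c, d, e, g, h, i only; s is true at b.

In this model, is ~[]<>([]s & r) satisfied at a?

Yes

At a: []<>([]s & r) is false, so ~[]<>([]s & r) is true.
  At a: []<>([]s & r) requires <>([]s & r) at every successor {c, f, g, h}.
    <>([]s & r) fails at c, so []<>([]s & r) is false at a.
      At c: <>([]s & r) requires []s & r at some successor in {a, c, d, g, h}.
        At a: []s & r is false.
        At c: []s & r is false.
        At d: []s & r is false.
        At g: []s & r is false.
        At h: []s & r is false.
      So <>([]s & r) is false at c.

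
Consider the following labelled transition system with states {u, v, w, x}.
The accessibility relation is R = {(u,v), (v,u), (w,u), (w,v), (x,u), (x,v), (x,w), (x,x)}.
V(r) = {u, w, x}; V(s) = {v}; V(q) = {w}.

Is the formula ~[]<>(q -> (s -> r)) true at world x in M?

No

At x: []<>(q -> (s -> r)) is true, so ~[]<>(q -> (s -> r)) is false.
  At x: []<>(q -> (s -> r)) requires <>(q -> (s -> r)) at every successor {u, v, w, x}.
    At u: <>(q -> (s -> r)) is true.
    At v: <>(q -> (s -> r)) is true.
    At w: <>(q -> (s -> r)) is true.
    At x: <>(q -> (s -> r)) is true.
  So []<>(q -> (s -> r)) is true at x.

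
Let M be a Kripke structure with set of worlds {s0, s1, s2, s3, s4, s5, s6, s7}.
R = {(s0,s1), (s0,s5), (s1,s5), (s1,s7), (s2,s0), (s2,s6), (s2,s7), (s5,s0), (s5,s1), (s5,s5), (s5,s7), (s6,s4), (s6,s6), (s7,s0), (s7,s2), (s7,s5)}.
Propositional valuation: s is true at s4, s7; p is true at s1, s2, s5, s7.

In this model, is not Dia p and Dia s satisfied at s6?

Recall that Dia ψ holds at a world iff ψ holds at some accessible world.
At s6: not Dia p is true, Dia s is true, so not Dia p and Dia s is true.
  At s6: Dia p is false, so not Dia p is true.
    At s6: Dia p requires p at some successor in {s4, s6}.
      At s4: p is false.
      At s6: p is false.
    So Dia p is false at s6.
  At s6: Dia s requires s at some successor in {s4, s6}.
    s holds at s4, so Dia s is true at s6.

Yes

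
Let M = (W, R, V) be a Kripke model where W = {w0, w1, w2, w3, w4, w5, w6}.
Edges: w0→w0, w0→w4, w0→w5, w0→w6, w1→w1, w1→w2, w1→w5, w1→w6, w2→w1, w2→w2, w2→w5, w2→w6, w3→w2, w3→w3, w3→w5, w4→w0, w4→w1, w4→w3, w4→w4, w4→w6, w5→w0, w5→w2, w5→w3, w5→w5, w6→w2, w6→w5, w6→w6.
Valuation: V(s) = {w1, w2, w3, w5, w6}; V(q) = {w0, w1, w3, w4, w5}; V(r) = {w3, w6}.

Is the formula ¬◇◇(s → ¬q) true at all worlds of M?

Let φ = ¬◇◇(s → ¬q). Evaluate φ at each world:
  w0 (successors {w0, w4, w5, w6}): φ is false.
  w1 (successors {w1, w2, w5, w6}): φ is false.
  w2 (successors {w1, w2, w5, w6}): φ is false.
  w3 (successors {w2, w3, w5}): φ is false.
  w4 (successors {w0, w1, w3, w4, w6}): φ is false.
  w5 (successors {w0, w2, w3, w5}): φ is false.
  w6 (successors {w2, w5, w6}): φ is false.
Detail at w0 (counterexample):
  At w0: ◇◇(s → ¬q) is true, so ¬◇◇(s → ¬q) is false.
    At w0: ◇◇(s → ¬q) requires ◇(s → ¬q) at some successor in {w0, w4, w5, w6}.
      ◇(s → ¬q) holds at w0, so ◇◇(s → ¬q) is true at w0.

No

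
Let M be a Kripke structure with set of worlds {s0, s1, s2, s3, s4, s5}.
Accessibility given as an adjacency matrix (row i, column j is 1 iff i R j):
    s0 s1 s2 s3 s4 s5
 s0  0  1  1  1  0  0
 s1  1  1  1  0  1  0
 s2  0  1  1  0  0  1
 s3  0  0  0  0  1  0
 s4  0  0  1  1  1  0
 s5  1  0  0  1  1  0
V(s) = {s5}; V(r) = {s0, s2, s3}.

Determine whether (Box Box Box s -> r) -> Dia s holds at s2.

Recall that Box ψ holds at a world iff ψ holds at every accessible world, and Dia ψ holds iff ψ holds at some accessible world.
At s2: Box Box Box s -> r is true, Dia s is true, so (Box Box Box s -> r) -> Dia s is true.
  At s2: Box Box Box s is false, r is true, so Box Box Box s -> r is true.
    At s2: Box Box Box s requires Box Box s at every successor {s1, s2, s5}.
      Box Box s fails at s1, so Box Box Box s is false at s2.
  At s2: Dia s requires s at some successor in {s1, s2, s5}.
    s holds at s5, so Dia s is true at s2.

Yes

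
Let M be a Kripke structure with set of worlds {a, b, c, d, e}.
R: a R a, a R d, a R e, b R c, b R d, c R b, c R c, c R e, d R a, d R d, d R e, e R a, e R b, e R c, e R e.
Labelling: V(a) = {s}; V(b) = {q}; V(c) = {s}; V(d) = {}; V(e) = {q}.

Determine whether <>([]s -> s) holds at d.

Yes

At d: <>([]s -> s) requires []s -> s at some successor in {a, d, e}.
  []s -> s holds at a, so <>([]s -> s) is true at d.
    At a: []s is false, s is true, so []s -> s is true.
      At a: []s requires s at every successor {a, d, e}.
        s fails at d, so []s is false at a.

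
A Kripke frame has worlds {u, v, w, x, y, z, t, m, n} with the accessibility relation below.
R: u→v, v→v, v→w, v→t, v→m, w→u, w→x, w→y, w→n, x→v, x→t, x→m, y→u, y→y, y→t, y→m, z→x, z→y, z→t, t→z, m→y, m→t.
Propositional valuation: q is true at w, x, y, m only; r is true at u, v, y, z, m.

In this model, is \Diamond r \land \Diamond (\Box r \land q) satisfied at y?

At y: \Diamond r is true, \Diamond (\Box r \land q) is false, so \Diamond r \land \Diamond (\Box r \land q) is false.
  At y: \Diamond r requires r at some successor in {u, y, t, m}.
    r holds at u, so \Diamond r is true at y.
  At y: \Diamond (\Box r \land q) requires \Box r \land q at some successor in {u, y, t, m}.
    At u: \Box r \land q is false.
    At y: \Box r \land q is false.
    At t: \Box r \land q is false.
    At m: \Box r \land q is false.
  So \Diamond (\Box r \land q) is false at y.

No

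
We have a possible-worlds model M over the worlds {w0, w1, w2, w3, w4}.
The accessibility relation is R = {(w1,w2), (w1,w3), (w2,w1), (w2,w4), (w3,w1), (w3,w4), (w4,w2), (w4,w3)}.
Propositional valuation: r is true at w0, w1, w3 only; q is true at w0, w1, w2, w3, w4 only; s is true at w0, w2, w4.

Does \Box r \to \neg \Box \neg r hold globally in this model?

Let φ = \Box r \to \neg \Box \neg r. Evaluate φ at each world:
  w0 (successors ∅): φ is false.
  w1 (successors {w2, w3}): φ is true.
  w2 (successors {w1, w4}): φ is true.
  w3 (successors {w1, w4}): φ is true.
  w4 (successors {w2, w3}): φ is true.
Detail at w0 (counterexample):
  At w0: \Box r is true, \neg \Box \neg r is false, so \Box r \to \neg \Box \neg r is false.
    At w0: no accessible worlds, so \Box r holds vacuously.
    At w0: \Box \neg r is true, so \neg \Box \neg r is false.
      At w0: no accessible worlds, so \Box \neg r holds vacuously.

No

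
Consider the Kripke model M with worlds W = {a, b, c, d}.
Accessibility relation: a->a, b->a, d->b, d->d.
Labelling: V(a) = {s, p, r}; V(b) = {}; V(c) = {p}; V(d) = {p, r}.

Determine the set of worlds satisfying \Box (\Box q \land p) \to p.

Recall that \Box ψ holds at a world iff ψ holds at every accessible world, and \Diamond ψ holds iff ψ holds at some accessible world.
Let φ = \Box (\Box q \land p) \to p. Evaluate φ at each world:
  a (successors {a}): φ is true.
  b (successors {a}): φ is true.
  c (successors ∅): φ is true.
  d (successors {b, d}): φ is true.
For instance, at d:
  At d: \Box (\Box q \land p) is false, p is true, so \Box (\Box q \land p) \to p is true.
    At d: \Box (\Box q \land p) requires \Box q \land p at every successor {b, d}.
      \Box q \land p fails at b, so \Box (\Box q \land p) is false at d.
Satisfying worlds: {a, b, c, d}

a, b, c, d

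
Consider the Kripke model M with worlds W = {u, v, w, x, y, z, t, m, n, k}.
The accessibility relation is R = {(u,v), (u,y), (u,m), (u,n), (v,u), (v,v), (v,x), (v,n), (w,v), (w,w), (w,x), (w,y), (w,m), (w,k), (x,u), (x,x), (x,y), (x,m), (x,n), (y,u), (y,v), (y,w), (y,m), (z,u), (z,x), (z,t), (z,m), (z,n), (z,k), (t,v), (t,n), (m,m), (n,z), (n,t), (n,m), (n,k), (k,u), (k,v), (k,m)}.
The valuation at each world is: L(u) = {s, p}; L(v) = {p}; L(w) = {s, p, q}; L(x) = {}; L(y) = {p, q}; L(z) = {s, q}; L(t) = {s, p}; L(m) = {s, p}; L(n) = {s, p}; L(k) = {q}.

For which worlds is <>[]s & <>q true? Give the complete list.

u, w, x, y, z, n

Recall that []ψ holds at a world iff ψ holds at every accessible world, and <>ψ holds iff ψ holds at some accessible world.
Let φ = <>[]s & <>q. Evaluate φ at each world:
  u (successors {v, y, m, n}): φ is true.
  v (successors {u, v, x, n}): φ is false.
  w (successors {v, w, x, y, m, k}): φ is true.
  x (successors {u, x, y, m, n}): φ is true.
  y (successors {u, v, w, m}): φ is true.
  z (successors {u, x, t, m, n, k}): φ is true.
  t (successors {v, n}): φ is false.
  m (successors {m}): φ is false.
  n (successors {z, t, m, k}): φ is true.
  k (successors {u, v, m}): φ is false.
For instance, at k:
  At k: <>[]s is true, <>q is false, so <>[]s & <>q is false.
    At k: <>[]s requires []s at some successor in {u, v, m}.
      []s holds at m, so <>[]s is true at k.
    At k: <>q requires q at some successor in {u, v, m}.
      At u: q is false.
      At v: q is false.
      At m: q is false.
    So <>q is false at k.
Satisfying worlds: {u, w, x, y, z, n}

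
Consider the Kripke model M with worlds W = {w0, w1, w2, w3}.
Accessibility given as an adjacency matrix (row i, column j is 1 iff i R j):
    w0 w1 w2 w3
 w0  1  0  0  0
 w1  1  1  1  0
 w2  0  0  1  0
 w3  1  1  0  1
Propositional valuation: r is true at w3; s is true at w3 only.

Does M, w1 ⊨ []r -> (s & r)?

At w1: []r is false, s & r is false, so []r -> (s & r) is true.
  At w1: []r requires r at every successor {w0, w1, w2}.
    r fails at w0, so []r is false at w1.

Yes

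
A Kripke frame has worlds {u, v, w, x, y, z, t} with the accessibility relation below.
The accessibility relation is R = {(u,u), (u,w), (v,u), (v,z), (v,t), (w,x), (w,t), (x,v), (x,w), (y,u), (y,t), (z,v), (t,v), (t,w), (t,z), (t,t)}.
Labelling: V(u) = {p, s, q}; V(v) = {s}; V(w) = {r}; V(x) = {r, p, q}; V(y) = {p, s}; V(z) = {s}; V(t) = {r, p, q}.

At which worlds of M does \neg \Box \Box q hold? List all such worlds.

Let φ = \neg \Box \Box q. Evaluate φ at each world:
  u (successors {u, w}): φ is true.
  v (successors {u, z, t}): φ is true.
  w (successors {x, t}): φ is true.
  x (successors {v, w}): φ is true.
  y (successors {u, t}): φ is true.
  z (successors {v}): φ is true.
  t (successors {v, w, z, t}): φ is true.
For instance, at y:
  At y: \Box \Box q is false, so \neg \Box \Box q is true.
    At y: \Box \Box q requires \Box q at every successor {u, t}.
      \Box q fails at u, so \Box \Box q is false at y.
Satisfying worlds: {u, v, w, x, y, z, t}

u, v, w, x, y, z, t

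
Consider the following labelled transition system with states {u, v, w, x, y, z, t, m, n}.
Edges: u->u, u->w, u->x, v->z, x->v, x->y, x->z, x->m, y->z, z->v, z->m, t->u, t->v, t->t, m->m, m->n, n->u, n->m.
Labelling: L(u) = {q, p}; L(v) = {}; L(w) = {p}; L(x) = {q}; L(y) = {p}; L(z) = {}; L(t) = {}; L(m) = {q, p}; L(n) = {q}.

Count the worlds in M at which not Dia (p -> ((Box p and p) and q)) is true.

Recall that Box ψ holds at a world iff ψ holds at every accessible world, and Dia ψ holds iff ψ holds at some accessible world.
Let φ = not Dia (p -> ((Box p and p) and q)). Evaluate φ at each world:
  u (successors {u, w, x}): φ is false.
  v (successors {z}): φ is false.
  w (successors ∅): φ is true.
  x (successors {v, y, z, m}): φ is false.
  y (successors {z}): φ is false.
  z (successors {v, m}): φ is false.
  t (successors {u, v, t}): φ is false.
  m (successors {m, n}): φ is false.
  n (successors {u, m}): φ is true.
For instance, at m:
  At m: Dia (p -> ((Box p and p) and q)) is true, so not Dia (p -> ((Box p and p) and q)) is false.
    At m: Dia (p -> ((Box p and p) and q)) requires p -> ((Box p and p) and q) at some successor in {m, n}.
      p -> ((Box p and p) and q) holds at n, so Dia (p -> ((Box p and p) and q)) is true at m.
Satisfying worlds: {w, n}

2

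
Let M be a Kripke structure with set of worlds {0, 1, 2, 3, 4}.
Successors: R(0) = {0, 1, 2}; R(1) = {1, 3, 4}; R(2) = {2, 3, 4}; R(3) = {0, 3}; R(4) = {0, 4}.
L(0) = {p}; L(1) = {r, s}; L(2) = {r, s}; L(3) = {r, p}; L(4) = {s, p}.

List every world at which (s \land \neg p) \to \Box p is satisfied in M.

Recall that \Box ψ holds at a world iff ψ holds at every accessible world, and \Diamond ψ holds iff ψ holds at some accessible world.
Let φ = (s \land \neg p) \to \Box p. Evaluate φ at each world:
  0 (successors {0, 1, 2}): φ is true.
  1 (successors {1, 3, 4}): φ is false.
  2 (successors {2, 3, 4}): φ is false.
  3 (successors {0, 3}): φ is true.
  4 (successors {0, 4}): φ is true.
For instance, at 3:
  At 3: s \land \neg p is false, \Box p is true, so (s \land \neg p) \to \Box p is true.
    At 3: \Box p requires p at every successor {0, 3}.
      At 0: p is true.
      At 3: p is true.
    So \Box p is true at 3.
Satisfying worlds: {0, 3, 4}

0, 3, 4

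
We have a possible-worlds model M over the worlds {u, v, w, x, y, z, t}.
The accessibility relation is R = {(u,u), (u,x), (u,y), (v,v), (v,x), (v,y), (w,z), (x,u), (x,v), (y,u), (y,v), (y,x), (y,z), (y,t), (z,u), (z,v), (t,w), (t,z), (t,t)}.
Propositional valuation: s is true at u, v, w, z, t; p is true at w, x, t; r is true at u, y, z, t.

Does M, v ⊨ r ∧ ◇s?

At v: r is false, ◇s is true, so r ∧ ◇s is false.
  At v: ◇s requires s at some successor in {v, x, y}.
    s holds at v, so ◇s is true at v.

No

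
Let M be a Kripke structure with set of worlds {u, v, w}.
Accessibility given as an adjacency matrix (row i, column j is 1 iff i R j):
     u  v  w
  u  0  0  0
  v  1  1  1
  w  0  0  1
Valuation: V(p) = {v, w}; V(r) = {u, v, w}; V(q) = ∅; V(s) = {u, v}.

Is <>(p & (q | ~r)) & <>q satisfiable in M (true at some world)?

Recall that <>ψ holds at a world iff ψ holds at some accessible world.
Let φ = <>(p & (q | ~r)) & <>q. Evaluate φ at each world:
  u (successors ∅): φ is false.
  v (successors {u, v, w}): φ is false.
  w (successors {w}): φ is false.
For instance, at w:
  At w: <>(p & (q | ~r)) is false, <>q is false, so <>(p & (q | ~r)) & <>q is false.
    At w: <>(p & (q | ~r)) requires p & (q | ~r) at some successor in {w}.
      At w: p & (q | ~r) is false.
    So <>(p & (q | ~r)) is false at w.
    At w: <>q requires q at some successor in {w}.
      At w: q is false.
    So <>q is false at w.

No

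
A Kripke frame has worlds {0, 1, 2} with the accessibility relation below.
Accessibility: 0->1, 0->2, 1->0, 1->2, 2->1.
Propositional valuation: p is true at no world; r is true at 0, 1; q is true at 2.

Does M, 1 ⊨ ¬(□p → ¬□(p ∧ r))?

No

At 1: □p → ¬□(p ∧ r) is true, so ¬(□p → ¬□(p ∧ r)) is false.
  At 1: □p is false, ¬□(p ∧ r) is true, so □p → ¬□(p ∧ r) is true.
    At 1: □p requires p at every successor {0, 2}.
      p fails at 0, so □p is false at 1.
    At 1: □(p ∧ r) is false, so ¬□(p ∧ r) is true.
      At 1: □(p ∧ r) requires p ∧ r at every successor {0, 2}.
        p ∧ r fails at 0, so □(p ∧ r) is false at 1.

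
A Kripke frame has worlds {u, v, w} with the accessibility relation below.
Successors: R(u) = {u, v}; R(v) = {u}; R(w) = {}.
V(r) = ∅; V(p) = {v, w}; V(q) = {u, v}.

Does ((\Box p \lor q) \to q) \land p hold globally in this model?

Let φ = ((\Box p \lor q) \to q) \land p. Evaluate φ at each world:
  u (successors {u, v}): φ is false.
  v (successors {u}): φ is true.
  w (successors ∅): φ is false.
Detail at u (counterexample):
  At u: (\Box p \lor q) \to q is true, p is false, so ((\Box p \lor q) \to q) \land p is false.
    At u: \Box p \lor q is true, q is true, so (\Box p \lor q) \to q is true.
      At u: \Box p is false, q is true, so \Box p \lor q is true.

No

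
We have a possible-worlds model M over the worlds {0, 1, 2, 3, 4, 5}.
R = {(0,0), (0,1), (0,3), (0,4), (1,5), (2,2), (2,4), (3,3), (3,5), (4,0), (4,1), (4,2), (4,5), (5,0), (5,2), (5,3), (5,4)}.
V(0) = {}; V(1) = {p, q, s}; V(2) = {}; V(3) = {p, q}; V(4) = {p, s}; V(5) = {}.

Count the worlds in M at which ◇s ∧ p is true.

Let φ = ◇s ∧ p. Evaluate φ at each world:
  0 (successors {0, 1, 3, 4}): φ is false.
  1 (successors {5}): φ is false.
  2 (successors {2, 4}): φ is false.
  3 (successors {3, 5}): φ is false.
  4 (successors {0, 1, 2, 5}): φ is true.
  5 (successors {0, 2, 3, 4}): φ is false.
For instance, at 4:
  At 4: ◇s is true, p is true, so ◇s ∧ p is true.
    At 4: ◇s requires s at some successor in {0, 1, 2, 5}.
      s holds at 1, so ◇s is true at 4.
Satisfying worlds: {4}

1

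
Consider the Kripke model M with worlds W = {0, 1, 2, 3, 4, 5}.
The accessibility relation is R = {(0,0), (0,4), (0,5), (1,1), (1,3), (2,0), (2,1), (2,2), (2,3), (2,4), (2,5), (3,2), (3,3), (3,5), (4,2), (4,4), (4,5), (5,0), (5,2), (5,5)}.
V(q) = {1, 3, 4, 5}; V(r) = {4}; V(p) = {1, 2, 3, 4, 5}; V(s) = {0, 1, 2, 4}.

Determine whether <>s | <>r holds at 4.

At 4: <>s is true, <>r is true, so <>s | <>r is true.
  At 4: <>s requires s at some successor in {2, 4, 5}.
    s holds at 2, so <>s is true at 4.
  At 4: <>r requires r at some successor in {2, 4, 5}.
    r holds at 4, so <>r is true at 4.

Yes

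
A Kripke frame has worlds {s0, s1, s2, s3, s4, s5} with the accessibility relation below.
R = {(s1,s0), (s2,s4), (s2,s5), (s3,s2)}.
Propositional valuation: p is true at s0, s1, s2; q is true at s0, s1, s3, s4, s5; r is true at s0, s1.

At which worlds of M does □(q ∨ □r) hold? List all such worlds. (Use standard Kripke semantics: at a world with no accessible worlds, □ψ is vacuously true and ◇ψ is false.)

Let φ = □(q ∨ □r). Evaluate φ at each world:
  s0 (successors ∅): φ is true.
  s1 (successors {s0}): φ is true.
  s2 (successors {s4, s5}): φ is true.
  s3 (successors {s2}): φ is false.
  s4 (successors ∅): φ is true.
  s5 (successors ∅): φ is true.
For instance, at s2:
  At s2: □(q ∨ □r) requires q ∨ □r at every successor {s4, s5}.
      At s4: q is true, □r is true, so q ∨ □r is true.
      At s5: q is true, □r is true, so q ∨ □r is true.
  So □(q ∨ □r) is true at s2.
Satisfying worlds: {s0, s1, s2, s4, s5}

s0, s1, s2, s4, s5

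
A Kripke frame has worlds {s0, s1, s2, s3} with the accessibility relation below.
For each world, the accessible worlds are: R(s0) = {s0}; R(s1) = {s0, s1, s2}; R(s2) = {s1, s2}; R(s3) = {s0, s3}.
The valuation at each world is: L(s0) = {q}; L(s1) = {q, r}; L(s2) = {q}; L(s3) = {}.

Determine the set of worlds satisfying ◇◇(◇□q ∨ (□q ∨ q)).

Let φ = ◇◇(◇□q ∨ (□q ∨ q)). Evaluate φ at each world:
  s0 (successors {s0}): φ is true.
  s1 (successors {s0, s1, s2}): φ is true.
  s2 (successors {s1, s2}): φ is true.
  s3 (successors {s0, s3}): φ is true.
For instance, at s2:
  At s2: ◇◇(◇□q ∨ (□q ∨ q)) requires ◇(◇□q ∨ (□q ∨ q)) at some successor in {s1, s2}.
    ◇(◇□q ∨ (□q ∨ q)) holds at s1, so ◇◇(◇□q ∨ (□q ∨ q)) is true at s2.
      At s1: ◇(◇□q ∨ (□q ∨ q)) requires ◇□q ∨ (□q ∨ q) at some successor in {s0, s1, s2}.
        ◇□q ∨ (□q ∨ q) holds at s0, so ◇(◇□q ∨ (□q ∨ q)) is true at s1.
Satisfying worlds: {s0, s1, s2, s3}

s0, s1, s2, s3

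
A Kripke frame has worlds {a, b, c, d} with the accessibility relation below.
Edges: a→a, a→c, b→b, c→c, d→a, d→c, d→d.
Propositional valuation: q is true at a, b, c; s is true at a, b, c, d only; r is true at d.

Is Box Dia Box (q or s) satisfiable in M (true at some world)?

Recall that Box ψ holds at a world iff ψ holds at every accessible world, and Dia ψ holds iff ψ holds at some accessible world.
Let φ = Box Dia Box (q or s). Evaluate φ at each world:
  a (successors {a, c}): φ is true.
  b (successors {b}): φ is true.
  c (successors {c}): φ is true.
  d (successors {a, c, d}): φ is true.
Detail at a (witness):
  At a: Box Dia Box (q or s) requires Dia Box (q or s) at every successor {a, c}.
      At a: Dia Box (q or s) requires Box (q or s) at some successor in {a, c}.
        Box (q or s) holds at a, so Dia Box (q or s) is true at a.
      At c: Dia Box (q or s) requires Box (q or s) at some successor in {c}.
        Box (q or s) holds at c, so Dia Box (q or s) is true at c.
  So Box Dia Box (q or s) is true at a.

Yes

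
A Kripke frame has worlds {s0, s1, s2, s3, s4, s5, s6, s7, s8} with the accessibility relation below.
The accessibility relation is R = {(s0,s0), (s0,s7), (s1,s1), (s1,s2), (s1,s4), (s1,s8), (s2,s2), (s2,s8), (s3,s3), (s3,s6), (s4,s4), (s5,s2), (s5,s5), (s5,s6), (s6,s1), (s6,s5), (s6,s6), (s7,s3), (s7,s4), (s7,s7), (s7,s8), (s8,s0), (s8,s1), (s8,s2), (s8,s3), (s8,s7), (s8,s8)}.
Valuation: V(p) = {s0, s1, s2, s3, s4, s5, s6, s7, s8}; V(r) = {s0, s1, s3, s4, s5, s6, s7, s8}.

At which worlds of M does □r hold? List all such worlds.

Recall that □ψ holds at a world iff ψ holds at every accessible world, and ◇ψ holds iff ψ holds at some accessible world.
Let φ = □r. Evaluate φ at each world:
  s0 (successors {s0, s7}): φ is true.
  s1 (successors {s1, s2, s4, s8}): φ is false.
  s2 (successors {s2, s8}): φ is false.
  s3 (successors {s3, s6}): φ is true.
  s4 (successors {s4}): φ is true.
  s5 (successors {s2, s5, s6}): φ is false.
  s6 (successors {s1, s5, s6}): φ is true.
  s7 (successors {s3, s4, s7, s8}): φ is true.
  s8 (successors {s0, s1, s2, s3, s7, s8}): φ is false.
For instance, at s8:
  At s8: □r requires r at every successor {s0, s1, s2, s3, s7, s8}.
    r fails at s2, so □r is false at s8.
Satisfying worlds: {s0, s3, s4, s6, s7}

s0, s3, s4, s6, s7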